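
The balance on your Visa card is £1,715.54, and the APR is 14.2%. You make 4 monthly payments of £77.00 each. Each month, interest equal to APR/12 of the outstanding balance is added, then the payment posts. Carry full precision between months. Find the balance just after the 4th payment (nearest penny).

Monthly rate r = 14.2%/12 = 1.18333% = 0.0118333.
Each month: B ← B·(1+r) − £77.00.
Month 1: interest £20.30; balance after payment £1,658.84.
Month 2: interest £19.63; balance after payment £1,601.47.
Month 3: interest £18.95; balance after payment £1,543.42.
Month 4: interest £18.26; balance after payment £1,484.68.

£1,484.68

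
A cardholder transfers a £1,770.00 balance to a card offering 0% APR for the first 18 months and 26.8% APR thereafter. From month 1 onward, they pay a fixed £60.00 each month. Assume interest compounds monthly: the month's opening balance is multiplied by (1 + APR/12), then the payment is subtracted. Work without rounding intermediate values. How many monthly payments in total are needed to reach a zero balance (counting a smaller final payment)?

Promo months 1–18 at r₀ = 0%/12 = 0; months 19+ at r₁ = 26.8%/12 = 0.0223333.
After month 18 (no interest yet): B = £1,770.00 − 18·£60.00 = £690.00.
Then at r₁ with £60.00/mo: n₂ = −ln(1 − r₁·B/P)/ln(1+r₁) ≈ 13.44 → 14 more payments.

32 payments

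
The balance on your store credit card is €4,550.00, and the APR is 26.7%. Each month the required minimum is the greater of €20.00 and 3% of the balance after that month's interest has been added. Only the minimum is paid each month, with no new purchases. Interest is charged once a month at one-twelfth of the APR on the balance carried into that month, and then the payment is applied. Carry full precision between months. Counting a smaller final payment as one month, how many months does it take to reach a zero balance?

Monthly rate r = 26.7%/12 = 2.225% = 0.02225.
While 3% of the post-interest balance exceeds €20.00, each month B ← (B·(1+r))·(1 − 0.03), i.e. B shrinks by the factor (1+r)·0.97 = 0.99158.
This holds for months 1–230. Entering month 231 the balance is €651.10; 3% of the post-interest balance is now below €20.00, so the flat €20.00 minimum applies from here.
From month 231 a fixed €20.00 at rate r clears €651.10 in 59 more payments. Total: 230 + 59 = 289 months.

289 months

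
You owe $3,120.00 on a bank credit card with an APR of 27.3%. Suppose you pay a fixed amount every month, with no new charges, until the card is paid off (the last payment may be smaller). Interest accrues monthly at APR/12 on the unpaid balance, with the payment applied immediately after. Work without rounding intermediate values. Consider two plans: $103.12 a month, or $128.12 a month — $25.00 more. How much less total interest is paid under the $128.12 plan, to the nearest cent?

$745.28

Monthly rate r = 27.3%/12 = 2.275% = 0.02275.
At $103.12/mo: n = ⌈−ln(1 − rB₀/P)/ln(1+r)⌉ = 52 payments (last $85.17); total interest = total paid − $3,120.00 = $2,224.29.
At $128.12/mo: 36 payments (last $114.81); total interest $1,479.01.
Interest saved = $2,224.29 − $1,479.01 = $745.28.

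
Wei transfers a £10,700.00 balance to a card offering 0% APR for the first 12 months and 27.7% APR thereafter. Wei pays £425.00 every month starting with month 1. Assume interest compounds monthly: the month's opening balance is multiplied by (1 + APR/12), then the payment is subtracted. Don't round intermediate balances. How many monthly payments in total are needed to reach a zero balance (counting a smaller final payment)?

28 payments

Promo months 1–12 at r₀ = 0%/12 = 0; months 13+ at r₁ = 27.7%/12 = 0.0230833.
After month 12 (no interest yet): B = £10,700.00 − 12·£425.00 = £5,600.00.
Then at r₁ with £425.00/mo: n₂ = −ln(1 − r₁·B/P)/ln(1+r₁) ≈ 15.89 → 16 more payments.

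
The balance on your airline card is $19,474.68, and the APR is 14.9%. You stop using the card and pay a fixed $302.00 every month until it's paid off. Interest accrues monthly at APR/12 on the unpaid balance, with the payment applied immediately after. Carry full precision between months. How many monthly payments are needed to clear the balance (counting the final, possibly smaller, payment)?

Monthly rate r = 14.9%/12 = 1.24167% = 0.0124167.
Recurrence: B ← B·(1+r) − $302.00.
Month 1: interest $241.81; balance after payment $19,414.49.
Month 2: interest $241.06; balance after payment $19,353.55.
Closed form: n = −ln(1 − rB₀/P)/ln(1+r) = −ln(0.1993)/ln(1.01242) ≈ 130.705, so the balance reaches zero during payment 131.

131 months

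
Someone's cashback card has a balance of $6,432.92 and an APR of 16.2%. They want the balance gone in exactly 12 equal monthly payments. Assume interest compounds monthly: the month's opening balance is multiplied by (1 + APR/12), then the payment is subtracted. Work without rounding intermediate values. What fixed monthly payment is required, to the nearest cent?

$584.27

Monthly rate r = 16.2%/12 = 1.35% = 0.0135.
Level-payment amortization: P = B₀·r / (1 − (1+r)^(−n)) = 6432.92·0.0135 / (1 − 1.0135^(−12)).
Denominator 1 − (1+r)^(−12) = 0.148636624.
P = 86.8444 / 0.148636624 ≈ 584.27.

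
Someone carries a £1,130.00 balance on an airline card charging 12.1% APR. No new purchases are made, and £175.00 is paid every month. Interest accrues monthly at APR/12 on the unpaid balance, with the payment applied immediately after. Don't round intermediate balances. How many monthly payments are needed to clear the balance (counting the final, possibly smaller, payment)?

Monthly rate r = 12.1%/12 = 1.00833% = 0.0100833.
Recurrence: B ← B·(1+r) − £175.00.
Month 1: interest £11.39; balance after payment £966.39.
Month 2: interest £9.74; balance after payment £801.14.
Closed form: n = −ln(1 − rB₀/P)/ln(1+r) = −ln(0.93489)/ln(1.01008) ≈ 6.711, so the balance reaches zero during payment 7.

7 months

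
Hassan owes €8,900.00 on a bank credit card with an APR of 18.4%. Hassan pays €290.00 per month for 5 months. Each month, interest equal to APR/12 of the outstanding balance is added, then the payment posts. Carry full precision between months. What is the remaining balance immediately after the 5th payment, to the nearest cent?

Monthly rate r = 18.4%/12 = 1.53333% = 0.0153333.
Each month: B ← B·(1+r) − €290.00.
Month 1: interest €136.47; balance after payment €8,746.47.
Month 2: interest €134.11; balance after payment €8,590.58.
Month 3: interest €131.72; balance after payment €8,432.30.
Month 4: interest €129.30; balance after payment €8,271.60.
Month 5: interest €126.83; balance after payment €8,108.43.

€8,108.43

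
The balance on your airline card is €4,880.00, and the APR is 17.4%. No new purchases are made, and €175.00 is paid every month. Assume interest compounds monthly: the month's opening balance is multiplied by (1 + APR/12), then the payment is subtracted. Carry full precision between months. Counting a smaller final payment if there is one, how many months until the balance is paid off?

36 months

Monthly rate r = 17.4%/12 = 1.45% = 0.0145.
Recurrence: B ← B·(1+r) − €175.00.
Month 1: interest €70.76; balance after payment €4,775.76.
Month 2: interest €69.25; balance after payment €4,670.01.
Closed form: n = −ln(1 − rB₀/P)/ln(1+r) = −ln(0.59566)/ln(1.0145) ≈ 35.989, so the balance reaches zero during payment 36.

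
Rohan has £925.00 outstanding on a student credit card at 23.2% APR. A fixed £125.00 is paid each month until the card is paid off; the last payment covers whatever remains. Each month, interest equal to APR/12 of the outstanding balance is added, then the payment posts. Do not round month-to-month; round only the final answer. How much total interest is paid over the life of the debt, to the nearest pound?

£83

Monthly rate r = 23.2%/12 = 1.93333% = 0.0193333.
Payoff takes n = ⌈−ln(1 − rB₀/P)/ln(1+r)⌉ = ⌈8.063⌉ = 9 payments; the last is £7.93.
Total paid = 8·£125.00 + £7.93 = £1,007.93.
Total interest = total paid − principal = £1,007.93 − £925.00 = £82.93.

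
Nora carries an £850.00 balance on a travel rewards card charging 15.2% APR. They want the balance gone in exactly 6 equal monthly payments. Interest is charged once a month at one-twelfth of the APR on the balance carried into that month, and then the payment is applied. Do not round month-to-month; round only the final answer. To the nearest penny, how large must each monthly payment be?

£148.01

Monthly rate r = 15.2%/12 = 1.26667% = 0.0126667.
Level-payment amortization: P = B₀·r / (1 − (1+r)^(−n)) = 850.00·0.0126667 / (1 − 1.01267^(−6)).
Denominator 1 − (1+r)^(−6) = 0.072741312.
P = 10.7667 / 0.072741312 ≈ 148.01.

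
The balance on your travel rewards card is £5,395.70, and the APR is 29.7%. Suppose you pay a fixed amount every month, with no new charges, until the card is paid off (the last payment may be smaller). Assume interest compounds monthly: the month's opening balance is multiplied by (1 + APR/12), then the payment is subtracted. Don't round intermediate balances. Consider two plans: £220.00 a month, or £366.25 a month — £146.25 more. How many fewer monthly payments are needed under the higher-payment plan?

20 fewer payments

Monthly rate r = 29.7%/12 = 2.475% = 0.02475.
At £220.00/mo: n = ⌈−ln(1 − rB₀/P)/ln(1+r)⌉ = 39 payments (last £44.86); total interest = total paid − £5,395.70 = £3,009.16.
At £366.25/mo: 19 payments (last £202.78); total interest £1,399.58.
Payments saved = 39 − 19 = 20.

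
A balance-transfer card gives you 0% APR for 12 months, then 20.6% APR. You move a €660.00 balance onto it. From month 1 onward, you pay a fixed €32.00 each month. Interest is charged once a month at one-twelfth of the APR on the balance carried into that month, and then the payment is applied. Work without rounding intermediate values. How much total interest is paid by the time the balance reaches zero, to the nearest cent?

Promo months 1–12 at r₀ = 0%/12 = 0; months 13+ at r₁ = 20.6%/12 = 0.0171667.
After month 12 (no interest yet): B = €660.00 − 12·€32.00 = €276.00.
Then at r₁ with €32.00/mo: n₂ = −ln(1 − r₁·B/P)/ln(1+r₁) ≈ 9.41 → 10 more payments.
Total paid = 21·€32.00 + €13.33 = €685.33; interest = €685.33 − €660.00 = €25.33.

€25.33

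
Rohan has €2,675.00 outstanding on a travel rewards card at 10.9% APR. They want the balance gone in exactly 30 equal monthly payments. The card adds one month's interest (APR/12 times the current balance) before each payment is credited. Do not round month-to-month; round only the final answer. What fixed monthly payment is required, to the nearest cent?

€102.27

Monthly rate r = 10.9%/12 = 0.908333% = 0.00908333.
Level-payment amortization: P = B₀·r / (1 − (1+r)^(−n)) = 2675.00·0.00908333 / (1 − 1.00908^(−30)).
Denominator 1 − (1+r)^(−30) = 0.23758926.
P = 24.2979 / 0.23758926 ≈ 102.27.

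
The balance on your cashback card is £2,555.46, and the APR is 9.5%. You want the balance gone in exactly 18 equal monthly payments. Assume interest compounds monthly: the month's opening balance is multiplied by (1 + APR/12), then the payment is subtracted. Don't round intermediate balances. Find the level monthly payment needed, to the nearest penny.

£152.89

Monthly rate r = 9.5%/12 = 0.791667% = 0.00791667.
Level-payment amortization: P = B₀·r / (1 − (1+r)^(−n)) = 2555.46·0.00791667 / (1 − 1.00792^(−18)).
Denominator 1 − (1+r)^(−18) = 0.132325728.
P = 20.2307 / 0.132325728 ≈ 152.89.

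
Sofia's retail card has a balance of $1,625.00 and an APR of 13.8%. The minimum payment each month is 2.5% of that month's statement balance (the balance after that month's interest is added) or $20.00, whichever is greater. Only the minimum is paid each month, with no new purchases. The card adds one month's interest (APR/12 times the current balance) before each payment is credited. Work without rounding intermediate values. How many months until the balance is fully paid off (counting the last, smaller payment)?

Monthly rate r = 13.8%/12 = 1.15% = 0.0115.
While 2.5% of the post-interest balance exceeds $20.00, each month B ← (B·(1+r))·(1 − 0.025), i.e. B shrinks by the factor (1+r)·0.975 = 0.98621.
This holds for months 1–52. Entering month 53 the balance is $789.44; 2.5% of the post-interest balance is now below $20.00, so the flat $20.00 minimum applies from here.
From month 53 a fixed $20.00 at rate r clears $789.44 in 53 more payments. Total: 52 + 53 = 105 months.

105 months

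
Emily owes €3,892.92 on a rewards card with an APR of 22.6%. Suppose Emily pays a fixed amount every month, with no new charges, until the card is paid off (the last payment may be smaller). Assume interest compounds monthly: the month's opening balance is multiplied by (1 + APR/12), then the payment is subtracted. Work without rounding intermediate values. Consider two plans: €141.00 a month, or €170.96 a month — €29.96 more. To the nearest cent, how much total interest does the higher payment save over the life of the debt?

€414.38

Monthly rate r = 22.6%/12 = 1.88333% = 0.0188333.
At €141.00/mo: n = ⌈−ln(1 − rB₀/P)/ln(1+r)⌉ = 40 payments (last €47.53); total interest = total paid − €3,892.92 = €1,653.61.
At €170.96/mo: 31 payments (last €3.35); total interest €1,239.23.
Interest saved = €1,653.61 − €1,239.23 = €414.38.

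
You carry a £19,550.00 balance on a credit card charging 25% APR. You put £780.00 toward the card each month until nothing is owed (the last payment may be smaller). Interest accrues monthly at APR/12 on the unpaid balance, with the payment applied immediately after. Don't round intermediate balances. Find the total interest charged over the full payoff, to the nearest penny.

£8,387.59

Monthly rate r = 25%/12 = 2.08333% = 0.0208333.
Payoff takes n = ⌈−ln(1 − rB₀/P)/ln(1+r)⌉ = ⌈35.816⌉ = 36 payments; the last is £637.59.
Total paid = 35·£780.00 + £637.59 = £27,937.59.
Total interest = total paid − principal = £27,937.59 − £19,550.00 = £8,387.59.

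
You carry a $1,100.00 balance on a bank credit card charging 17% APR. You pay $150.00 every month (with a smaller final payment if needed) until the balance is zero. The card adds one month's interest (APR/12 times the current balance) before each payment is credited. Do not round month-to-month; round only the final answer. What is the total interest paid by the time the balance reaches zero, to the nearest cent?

Monthly rate r = 17%/12 = 1.41667% = 0.0141667.
Payoff takes n = ⌈−ln(1 − rB₀/P)/ln(1+r)⌉ = ⌈7.798⌉ = 8 payments; the last is $119.81.
Total paid = 7·$150.00 + $119.81 = $1,169.81.
Total interest = total paid − principal = $1,169.81 − $1,100.00 = $69.81.

$69.81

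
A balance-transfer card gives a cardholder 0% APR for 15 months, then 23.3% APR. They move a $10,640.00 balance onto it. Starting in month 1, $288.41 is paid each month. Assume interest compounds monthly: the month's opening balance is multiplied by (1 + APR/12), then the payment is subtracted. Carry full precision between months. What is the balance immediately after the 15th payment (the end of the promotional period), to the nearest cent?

Promo months 1–15 at r₀ = 0%/12 = 0; months 16+ at r₁ = 23.3%/12 = 0.0194167.
After month 15 (no interest yet): B = $10,640.00 − 15·$288.41 = $6,313.85.

$6,313.85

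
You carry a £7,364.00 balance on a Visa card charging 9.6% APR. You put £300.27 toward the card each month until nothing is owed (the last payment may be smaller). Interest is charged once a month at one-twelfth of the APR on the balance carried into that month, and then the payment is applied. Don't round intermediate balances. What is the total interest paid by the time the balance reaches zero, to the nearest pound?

£866

Monthly rate r = 9.6%/12 = 0.8% = 0.008.
Payoff takes n = ⌈−ln(1 − rB₀/P)/ln(1+r)⌉ = ⌈27.409⌉ = 28 payments; the last is £123.14.
Total paid = 27·£300.27 + £123.14 = £8,230.43.
Total interest = total paid − principal = £8,230.43 − £7,364.00 = £866.43.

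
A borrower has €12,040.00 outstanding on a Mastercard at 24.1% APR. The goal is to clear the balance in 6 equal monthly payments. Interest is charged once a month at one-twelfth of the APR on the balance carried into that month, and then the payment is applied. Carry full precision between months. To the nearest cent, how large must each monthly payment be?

€2,150.06

Monthly rate r = 24.1%/12 = 2.00833% = 0.0200833.
Level-payment amortization: P = B₀·r / (1 − (1+r)^(−n)) = 12040.00·0.0200833 / (1 − 1.02008^(−6)).
Denominator 1 − (1+r)^(−6) = 0.112463773.
P = 241.803 / 0.112463773 ≈ 2150.06.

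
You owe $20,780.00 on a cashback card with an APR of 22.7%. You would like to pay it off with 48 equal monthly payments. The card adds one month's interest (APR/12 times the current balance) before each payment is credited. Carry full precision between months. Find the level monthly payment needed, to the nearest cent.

$662.62

Monthly rate r = 22.7%/12 = 1.89167% = 0.0189167.
Level-payment amortization: P = B₀·r / (1 − (1+r)^(−n)) = 20780.00·0.0189167 / (1 − 1.01892^(−48)).
Denominator 1 − (1+r)^(−48) = 0.593234581.
P = 393.088 / 0.593234581 ≈ 662.62.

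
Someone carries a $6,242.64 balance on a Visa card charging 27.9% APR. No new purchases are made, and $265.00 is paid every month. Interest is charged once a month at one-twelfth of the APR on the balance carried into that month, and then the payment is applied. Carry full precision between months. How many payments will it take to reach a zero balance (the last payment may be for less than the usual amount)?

Monthly rate r = 27.9%/12 = 2.325% = 0.02325.
Recurrence: B ← B·(1+r) − $265.00.
Month 1: interest $145.14; balance after payment $6,122.78.
Month 2: interest $142.35; balance after payment $6,000.14.
Closed form: n = −ln(1 − rB₀/P)/ln(1+r) = −ln(0.4523)/ln(1.02325) ≈ 34.521, so the balance reaches zero during payment 35.

35 months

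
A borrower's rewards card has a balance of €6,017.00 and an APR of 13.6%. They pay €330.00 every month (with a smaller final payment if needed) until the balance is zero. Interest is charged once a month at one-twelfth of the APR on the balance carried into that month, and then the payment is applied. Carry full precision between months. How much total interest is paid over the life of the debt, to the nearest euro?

€762

Monthly rate r = 13.6%/12 = 1.13333% = 0.0113333.
Payoff takes n = ⌈−ln(1 − rB₀/P)/ln(1+r)⌉ = ⌈20.541⌉ = 21 payments; the last is €178.85.
Total paid = 20·€330.00 + €178.85 = €6,778.85.
Total interest = total paid − principal = €6,778.85 − €6,017.00 = €761.85.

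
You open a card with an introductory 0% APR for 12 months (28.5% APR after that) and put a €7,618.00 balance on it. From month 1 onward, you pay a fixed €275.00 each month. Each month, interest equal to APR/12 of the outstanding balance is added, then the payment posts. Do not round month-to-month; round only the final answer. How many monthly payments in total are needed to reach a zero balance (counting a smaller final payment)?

Promo months 1–12 at r₀ = 0%/12 = 0; months 13+ at r₁ = 28.5%/12 = 0.02375.
After month 12 (no interest yet): B = €7,618.00 − 12·€275.00 = €4,318.00.
Then at r₁ with €275.00/mo: n₂ = −ln(1 − r₁·B/P)/ln(1+r₁) ≈ 19.88 → 20 more payments.

32 months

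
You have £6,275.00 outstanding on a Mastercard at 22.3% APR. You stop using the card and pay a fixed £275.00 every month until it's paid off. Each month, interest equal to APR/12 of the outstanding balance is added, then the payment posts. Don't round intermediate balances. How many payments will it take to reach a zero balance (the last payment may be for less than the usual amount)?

30 payments

Monthly rate r = 22.3%/12 = 1.85833% = 0.0185833.
Recurrence: B ← B·(1+r) − £275.00.
Month 1: interest £116.61; balance after payment £6,116.61.
Month 2: interest £113.67; balance after payment £5,955.28.
Closed form: n = −ln(1 − rB₀/P)/ln(1+r) = −ln(0.57596)/ln(1.01858) ≈ 29.964, so the balance reaches zero during payment 30.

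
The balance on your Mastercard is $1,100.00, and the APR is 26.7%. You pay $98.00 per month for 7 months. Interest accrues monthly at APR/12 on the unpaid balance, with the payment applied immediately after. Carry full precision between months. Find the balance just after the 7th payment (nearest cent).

Monthly rate r = 26.7%/12 = 2.225% = 0.02225.
Each month: B ← B·(1+r) − $98.00.
Month 1: interest $24.47; balance after payment $1,026.47.
Month 2: interest $22.84; balance after payment $951.31.
Month 3: interest $21.17; balance after payment $874.48.
Month 4: interest $19.46; balance after payment $795.94.
Month 5: interest $17.71; balance after payment $715.65.
Month 6: interest $15.92; balance after payment $633.57.
Month 7: interest $14.10; balance after payment $549.67.

$549.67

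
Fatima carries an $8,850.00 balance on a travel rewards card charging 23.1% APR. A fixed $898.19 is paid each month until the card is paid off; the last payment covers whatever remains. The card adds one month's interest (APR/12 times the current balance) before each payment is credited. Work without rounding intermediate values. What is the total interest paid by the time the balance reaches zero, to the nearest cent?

Monthly rate r = 23.1%/12 = 1.925% = 0.01925.
Payoff takes n = ⌈−ln(1 − rB₀/P)/ln(1+r)⌉ = ⌈11.030⌉ = 12 payments; the last is $27.57.
Total paid = 11·$898.19 + $27.57 = $9,907.66.
Total interest = total paid − principal = $9,907.66 − $8,850.00 = $1,057.66.

$1,057.66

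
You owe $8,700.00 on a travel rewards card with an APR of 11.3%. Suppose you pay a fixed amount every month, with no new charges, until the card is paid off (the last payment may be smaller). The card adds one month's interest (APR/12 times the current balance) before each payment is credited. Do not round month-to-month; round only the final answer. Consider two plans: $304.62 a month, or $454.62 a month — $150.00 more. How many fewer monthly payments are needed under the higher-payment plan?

12 fewer payments

Monthly rate r = 11.3%/12 = 0.941667% = 0.00941667.
At $304.62/mo: n = ⌈−ln(1 − rB₀/P)/ln(1+r)⌉ = 34 payments (last $129.25); total interest = total paid − $8,700.00 = $1,481.71.
At $454.62/mo: 22 payments (last $91.38); total interest $938.40.
Payments saved = 34 − 22 = 12.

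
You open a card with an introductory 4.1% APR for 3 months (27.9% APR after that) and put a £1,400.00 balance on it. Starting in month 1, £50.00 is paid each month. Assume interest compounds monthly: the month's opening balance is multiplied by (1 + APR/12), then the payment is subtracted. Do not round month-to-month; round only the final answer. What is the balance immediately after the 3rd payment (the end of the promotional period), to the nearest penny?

Promo months 1–3 at r₀ = 4.1%/12 = 0.00341667; months 4+ at r₁ = 27.9%/12 = 0.02325.
After month 3: iterate B ← B·(1+r₀) − £50.00 for 3 months → £1,263.89.

£1,263.89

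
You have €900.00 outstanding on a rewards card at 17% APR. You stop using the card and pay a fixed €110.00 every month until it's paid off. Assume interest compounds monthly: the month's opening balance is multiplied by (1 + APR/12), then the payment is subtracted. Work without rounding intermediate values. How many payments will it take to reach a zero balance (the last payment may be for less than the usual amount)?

9 months

Monthly rate r = 17%/12 = 1.41667% = 0.0141667.
Recurrence: B ← B·(1+r) − €110.00.
Month 1: interest €12.75; balance after payment €802.75.
Month 2: interest €11.37; balance after payment €704.12.
Closed form: n = −ln(1 − rB₀/P)/ln(1+r) = −ln(0.88409)/ln(1.01417) ≈ 8.758, so the balance reaches zero during payment 9.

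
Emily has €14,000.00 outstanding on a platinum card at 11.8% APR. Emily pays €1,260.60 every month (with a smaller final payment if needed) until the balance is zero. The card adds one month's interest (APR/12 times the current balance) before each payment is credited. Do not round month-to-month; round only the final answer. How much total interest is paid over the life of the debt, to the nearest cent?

€898.79

Monthly rate r = 11.8%/12 = 0.983333% = 0.00983333.
Payoff takes n = ⌈−ln(1 − rB₀/P)/ln(1+r)⌉ = ⌈11.818⌉ = 12 payments; the last is €1,032.19.
Total paid = 11·€1,260.60 + €1,032.19 = €14,898.79.
Total interest = total paid − principal = €14,898.79 − €14,000.00 = €898.79.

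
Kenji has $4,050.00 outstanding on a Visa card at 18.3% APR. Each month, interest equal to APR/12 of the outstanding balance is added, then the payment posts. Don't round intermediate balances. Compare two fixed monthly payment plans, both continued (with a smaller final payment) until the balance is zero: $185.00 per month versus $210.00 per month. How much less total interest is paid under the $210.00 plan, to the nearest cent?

$133.21

Monthly rate r = 18.3%/12 = 1.525% = 0.01525.
At $185.00/mo: n = ⌈−ln(1 − rB₀/P)/ln(1+r)⌉ = 27 payments (last $155.86); total interest = total paid − $4,050.00 = $915.86.
At $210.00/mo: 24 payments (last $2.65); total interest $782.65.
Interest saved = $915.86 − $782.65 = $133.21.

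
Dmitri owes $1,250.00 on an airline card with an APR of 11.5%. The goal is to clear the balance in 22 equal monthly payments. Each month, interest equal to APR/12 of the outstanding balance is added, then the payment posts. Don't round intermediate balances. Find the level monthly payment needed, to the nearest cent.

Monthly rate r = 11.5%/12 = 0.958333% = 0.00958333.
Level-payment amortization: P = B₀·r / (1 − (1+r)^(−n)) = 1250.00·0.00958333 / (1 − 1.00958^(−22)).
Denominator 1 − (1+r)^(−22) = 0.189277536.
P = 11.9792 / 0.189277536 ≈ 63.29.

$63.29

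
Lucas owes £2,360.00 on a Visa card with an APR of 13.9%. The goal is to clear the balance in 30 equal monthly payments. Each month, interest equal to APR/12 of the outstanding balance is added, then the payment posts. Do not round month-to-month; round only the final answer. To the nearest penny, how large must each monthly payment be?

Monthly rate r = 13.9%/12 = 1.15833% = 0.0115833.
Level-payment amortization: P = B₀·r / (1 − (1+r)^(−n)) = 2360.00·0.0115833 / (1 − 1.01158^(−30)).
Denominator 1 − (1+r)^(−30) = 0.292135653.
P = 27.3367 / 0.292135653 ≈ 93.58.

£93.58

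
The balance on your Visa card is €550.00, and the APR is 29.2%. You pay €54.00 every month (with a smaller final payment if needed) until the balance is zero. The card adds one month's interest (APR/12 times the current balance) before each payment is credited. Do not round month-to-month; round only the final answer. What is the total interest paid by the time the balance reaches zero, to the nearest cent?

Monthly rate r = 29.2%/12 = 2.43333% = 0.0243333.
Payoff takes n = ⌈−ln(1 − rB₀/P)/ln(1+r)⌉ = ⌈11.846⌉ = 12 payments; the last is €45.78.
Total paid = 11·€54.00 + €45.78 = €639.78.
Total interest = total paid − principal = €639.78 − €550.00 = €89.78.

€89.78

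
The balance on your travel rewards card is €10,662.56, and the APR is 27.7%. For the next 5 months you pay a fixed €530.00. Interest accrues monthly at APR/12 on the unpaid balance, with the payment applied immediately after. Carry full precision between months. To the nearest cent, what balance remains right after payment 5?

Monthly rate r = 27.7%/12 = 2.30833% = 0.0230833.
Each month: B ← B·(1+r) − €530.00.
Month 1: interest €246.13; balance after payment €10,378.69.
Month 2: interest €239.57; balance after payment €10,088.26.
Month 3: interest €232.87; balance after payment €9,791.13.
Month 4: interest €226.01; balance after payment €9,487.14.
Month 5: interest €218.99; balance after payment €9,176.14.

€9,176.14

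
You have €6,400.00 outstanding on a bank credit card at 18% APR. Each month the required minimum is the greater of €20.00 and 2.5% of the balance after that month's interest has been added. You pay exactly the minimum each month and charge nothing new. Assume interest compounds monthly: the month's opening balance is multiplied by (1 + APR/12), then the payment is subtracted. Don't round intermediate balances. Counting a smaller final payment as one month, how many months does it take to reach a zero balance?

261 months

Monthly rate r = 18%/12 = 1.5% = 0.015.
While 2.5% of the post-interest balance exceeds €20.00, each month B ← (B·(1+r))·(1 − 0.025), i.e. B shrinks by the factor (1+r)·0.975 = 0.98962.
This holds for months 1–201. Entering month 202 the balance is €786.65; 2.5% of the post-interest balance is now below €20.00, so the flat €20.00 minimum applies from here.
From month 202 a fixed €20.00 at rate r clears €786.65 in 60 more payments. Total: 201 + 60 = 261 months.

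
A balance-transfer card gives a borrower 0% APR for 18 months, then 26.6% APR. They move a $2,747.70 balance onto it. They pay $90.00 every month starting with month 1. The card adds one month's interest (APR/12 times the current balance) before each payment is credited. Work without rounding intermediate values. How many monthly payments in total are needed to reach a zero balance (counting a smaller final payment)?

33 months

Promo months 1–18 at r₀ = 0%/12 = 0; months 19+ at r₁ = 26.6%/12 = 0.0221667.
After month 18 (no interest yet): B = $2,747.70 − 18·$90.00 = $1,127.70.
Then at r₁ with $90.00/mo: n₂ = −ln(1 − r₁·B/P)/ln(1+r₁) ≈ 14.84 → 15 more payments.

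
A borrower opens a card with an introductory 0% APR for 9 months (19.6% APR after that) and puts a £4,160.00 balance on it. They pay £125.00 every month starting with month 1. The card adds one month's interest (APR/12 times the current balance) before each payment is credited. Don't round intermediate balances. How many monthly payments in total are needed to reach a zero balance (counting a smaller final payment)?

41 months

Promo months 1–9 at r₀ = 0%/12 = 0; months 10+ at r₁ = 19.6%/12 = 0.0163333.
After month 9 (no interest yet): B = £4,160.00 − 9·£125.00 = £3,035.00.
Then at r₁ with £125.00/mo: n₂ = −ln(1 − r₁·B/P)/ln(1+r₁) ≈ 31.18 → 32 more payments.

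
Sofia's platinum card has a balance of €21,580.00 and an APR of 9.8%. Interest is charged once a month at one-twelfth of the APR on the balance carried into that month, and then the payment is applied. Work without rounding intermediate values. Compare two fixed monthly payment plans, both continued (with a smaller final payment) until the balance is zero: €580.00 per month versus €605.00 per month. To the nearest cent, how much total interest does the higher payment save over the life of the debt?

Monthly rate r = 9.8%/12 = 0.816667% = 0.00816667.
At €580.00/mo: n = ⌈−ln(1 − rB₀/P)/ln(1+r)⌉ = 45 payments (last €309.02); total interest = total paid − €21,580.00 = €4,249.02.
At €605.00/mo: 43 payments (last €202.60); total interest €4,032.60.
Interest saved = €4,249.02 − €4,032.60 = €216.42.

€216.42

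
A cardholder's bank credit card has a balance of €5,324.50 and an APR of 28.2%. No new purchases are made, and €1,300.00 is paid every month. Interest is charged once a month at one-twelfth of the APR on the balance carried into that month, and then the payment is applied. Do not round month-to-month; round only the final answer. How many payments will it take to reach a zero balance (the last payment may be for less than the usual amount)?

5 months

Monthly rate r = 28.2%/12 = 2.35% = 0.0235.
Recurrence: B ← B·(1+r) − €1,300.00.
Month 1: interest €125.13; balance after payment €4,149.63.
Month 2: interest €97.52; balance after payment €2,947.14.
Month 3: interest €69.26; balance after payment €1,716.40.
Month 4: interest €40.34; balance after payment €456.74.
Month 5: interest €10.73; balance after payment €0.00.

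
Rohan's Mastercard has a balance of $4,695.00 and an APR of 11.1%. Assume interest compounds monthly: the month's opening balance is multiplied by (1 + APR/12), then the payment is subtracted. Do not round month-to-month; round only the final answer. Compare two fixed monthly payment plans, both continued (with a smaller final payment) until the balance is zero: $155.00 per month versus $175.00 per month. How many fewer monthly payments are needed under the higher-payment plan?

Monthly rate r = 11.1%/12 = 0.925% = 0.00925.
At $155.00/mo: n = ⌈−ln(1 − rB₀/P)/ln(1+r)⌉ = 36 payments (last $109.57); total interest = total paid − $4,695.00 = $839.57.
At $175.00/mo: 31 payments (last $171.32); total interest $726.32.
Payments saved = 36 − 31 = 5.

5 fewer payments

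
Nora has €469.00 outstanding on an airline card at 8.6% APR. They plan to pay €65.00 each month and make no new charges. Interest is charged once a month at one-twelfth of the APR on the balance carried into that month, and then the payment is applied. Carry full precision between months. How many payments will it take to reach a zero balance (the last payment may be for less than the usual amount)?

8 payments

Monthly rate r = 8.6%/12 = 0.716667% = 0.00716667.
Recurrence: B ← B·(1+r) − €65.00.
Month 1: interest €3.36; balance after payment €407.36.
Month 2: interest €2.92; balance after payment €345.28.
Closed form: n = −ln(1 − rB₀/P)/ln(1+r) = −ln(0.94829)/ln(1.00717) ≈ 7.435, so the balance reaches zero during payment 8.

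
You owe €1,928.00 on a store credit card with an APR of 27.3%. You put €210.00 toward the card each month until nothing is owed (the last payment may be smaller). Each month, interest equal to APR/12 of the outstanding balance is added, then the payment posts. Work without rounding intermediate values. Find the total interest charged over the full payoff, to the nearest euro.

€260

Monthly rate r = 27.3%/12 = 2.275% = 0.02275.
Payoff takes n = ⌈−ln(1 − rB₀/P)/ln(1+r)⌉ = ⌈10.415⌉ = 11 payments; the last is €87.75.
Total paid = 10·€210.00 + €87.75 = €2,187.75.
Total interest = total paid − principal = €2,187.75 − €1,928.00 = €259.75.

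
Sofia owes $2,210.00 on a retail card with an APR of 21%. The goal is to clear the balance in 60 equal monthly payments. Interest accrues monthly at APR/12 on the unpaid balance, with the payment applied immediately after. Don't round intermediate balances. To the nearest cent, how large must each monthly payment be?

Monthly rate r = 21%/12 = 1.75% = 0.0175.
Level-payment amortization: P = B₀·r / (1 − (1+r)^(−n)) = 2210.00·0.0175 / (1 − 1.0175^(−60)).
Denominator 1 − (1+r)^(−60) = 0.646869747.
P = 38.675 / 0.646869747 ≈ 59.79.

$59.79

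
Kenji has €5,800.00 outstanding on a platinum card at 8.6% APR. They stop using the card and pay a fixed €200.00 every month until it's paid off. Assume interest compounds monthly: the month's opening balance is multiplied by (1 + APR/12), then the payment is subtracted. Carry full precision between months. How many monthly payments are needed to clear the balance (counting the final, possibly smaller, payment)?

33 payments

Monthly rate r = 8.6%/12 = 0.716667% = 0.00716667.
Recurrence: B ← B·(1+r) − €200.00.
Month 1: interest €41.57; balance after payment €5,641.57.
Month 2: interest €40.43; balance after payment €5,482.00.
Closed form: n = −ln(1 − rB₀/P)/ln(1+r) = −ln(0.79217)/ln(1.00717) ≈ 32.626, so the balance reaches zero during payment 33.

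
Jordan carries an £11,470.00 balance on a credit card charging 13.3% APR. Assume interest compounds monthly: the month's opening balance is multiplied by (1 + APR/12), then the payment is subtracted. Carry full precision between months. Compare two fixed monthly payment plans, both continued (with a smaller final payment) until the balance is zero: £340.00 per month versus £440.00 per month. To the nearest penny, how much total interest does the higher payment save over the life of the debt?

Monthly rate r = 13.3%/12 = 1.10833% = 0.0110833.
At £340.00/mo: n = ⌈−ln(1 − rB₀/P)/ln(1+r)⌉ = 43 payments (last £164.11); total interest = total paid − £11,470.00 = £2,974.11.
At £440.00/mo: 31 payments (last £411.42); total interest £2,141.42.
Interest saved = £2,974.11 − £2,141.42 = £832.69.

£832.69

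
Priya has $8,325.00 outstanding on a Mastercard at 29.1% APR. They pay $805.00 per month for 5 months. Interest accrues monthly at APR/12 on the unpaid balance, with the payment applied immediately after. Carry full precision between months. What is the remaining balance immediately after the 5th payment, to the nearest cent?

Monthly rate r = 29.1%/12 = 2.425% = 0.02425.
Each month: B ← B·(1+r) − $805.00.
Month 1: interest $201.88; balance after payment $7,721.88.
Month 2: interest $187.26; balance after payment $7,104.14.
Month 3: interest $172.28; balance after payment $6,471.41.
Month 4: interest $156.93; balance after payment $5,823.34.
Month 5: interest $141.22; balance after payment $5,159.56.

$5,159.56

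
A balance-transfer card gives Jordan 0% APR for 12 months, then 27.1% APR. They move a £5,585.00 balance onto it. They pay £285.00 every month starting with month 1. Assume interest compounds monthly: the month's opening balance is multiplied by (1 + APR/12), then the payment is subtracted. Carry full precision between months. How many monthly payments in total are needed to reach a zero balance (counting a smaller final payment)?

21 payments

Promo months 1–12 at r₀ = 0%/12 = 0; months 13+ at r₁ = 27.1%/12 = 0.0225833.
After month 12 (no interest yet): B = £5,585.00 − 12·£285.00 = £2,165.00.
Then at r₁ with £285.00/mo: n₂ = −ln(1 − r₁·B/P)/ln(1+r₁) ≈ 8.43 → 9 more payments.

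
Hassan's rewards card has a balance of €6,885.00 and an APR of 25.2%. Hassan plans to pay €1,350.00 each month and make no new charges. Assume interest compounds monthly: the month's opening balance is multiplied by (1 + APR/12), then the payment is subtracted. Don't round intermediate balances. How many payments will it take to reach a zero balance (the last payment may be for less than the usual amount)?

6 months

Monthly rate r = 25.2%/12 = 2.1% = 0.021.
Recurrence: B ← B·(1+r) − €1,350.00.
Month 1: interest €144.58; balance after payment €5,679.59.
Month 2: interest €119.27; balance after payment €4,448.86.
Month 3: interest €93.43; balance after payment €3,192.28.
Month 4: interest €67.04; balance after payment €1,909.32.
Month 5: interest €40.10; balance after payment €599.42.
Month 6: interest €12.59; balance after payment €0.00.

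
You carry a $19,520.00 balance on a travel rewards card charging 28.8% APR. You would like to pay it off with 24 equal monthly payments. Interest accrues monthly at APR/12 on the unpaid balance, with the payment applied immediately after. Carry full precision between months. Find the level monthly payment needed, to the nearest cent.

Monthly rate r = 28.8%/12 = 2.4% = 0.024.
Level-payment amortization: P = B₀·r / (1 − (1+r)^(−n)) = 19520.00·0.024 / (1 − 1.024^(−24)).
Denominator 1 − (1+r)^(−24) = 0.434020058.
P = 468.48 / 0.434020058 ≈ 1079.40.

$1,079.40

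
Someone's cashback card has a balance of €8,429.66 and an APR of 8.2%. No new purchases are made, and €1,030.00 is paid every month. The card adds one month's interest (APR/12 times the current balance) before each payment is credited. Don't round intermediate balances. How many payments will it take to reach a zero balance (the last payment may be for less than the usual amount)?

9 payments

Monthly rate r = 8.2%/12 = 0.683333% = 0.00683333.
Recurrence: B ← B·(1+r) − €1,030.00.
Month 1: interest €57.60; balance after payment €7,457.26.
Month 2: interest €50.96; balance after payment €6,478.22.
Closed form: n = −ln(1 − rB₀/P)/ln(1+r) = −ln(0.94408)/ln(1.00683) ≈ 8.451, so the balance reaches zero during payment 9.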